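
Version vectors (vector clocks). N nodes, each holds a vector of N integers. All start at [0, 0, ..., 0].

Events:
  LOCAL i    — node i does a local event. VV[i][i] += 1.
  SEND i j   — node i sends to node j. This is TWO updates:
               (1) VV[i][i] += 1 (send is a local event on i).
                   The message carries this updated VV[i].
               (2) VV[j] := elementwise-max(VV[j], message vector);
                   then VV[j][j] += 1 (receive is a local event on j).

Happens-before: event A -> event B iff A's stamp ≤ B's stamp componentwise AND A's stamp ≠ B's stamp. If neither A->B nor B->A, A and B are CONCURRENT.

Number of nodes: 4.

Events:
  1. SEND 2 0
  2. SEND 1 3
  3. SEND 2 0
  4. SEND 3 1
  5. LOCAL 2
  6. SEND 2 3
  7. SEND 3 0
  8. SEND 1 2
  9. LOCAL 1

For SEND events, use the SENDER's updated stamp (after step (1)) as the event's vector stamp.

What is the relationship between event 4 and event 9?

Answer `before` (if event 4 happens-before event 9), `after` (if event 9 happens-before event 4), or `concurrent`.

Answer: before

Derivation:
Initial: VV[0]=[0, 0, 0, 0]
Initial: VV[1]=[0, 0, 0, 0]
Initial: VV[2]=[0, 0, 0, 0]
Initial: VV[3]=[0, 0, 0, 0]
Event 1: SEND 2->0: VV[2][2]++ -> VV[2]=[0, 0, 1, 0], msg_vec=[0, 0, 1, 0]; VV[0]=max(VV[0],msg_vec) then VV[0][0]++ -> VV[0]=[1, 0, 1, 0]
Event 2: SEND 1->3: VV[1][1]++ -> VV[1]=[0, 1, 0, 0], msg_vec=[0, 1, 0, 0]; VV[3]=max(VV[3],msg_vec) then VV[3][3]++ -> VV[3]=[0, 1, 0, 1]
Event 3: SEND 2->0: VV[2][2]++ -> VV[2]=[0, 0, 2, 0], msg_vec=[0, 0, 2, 0]; VV[0]=max(VV[0],msg_vec) then VV[0][0]++ -> VV[0]=[2, 0, 2, 0]
Event 4: SEND 3->1: VV[3][3]++ -> VV[3]=[0, 1, 0, 2], msg_vec=[0, 1, 0, 2]; VV[1]=max(VV[1],msg_vec) then VV[1][1]++ -> VV[1]=[0, 2, 0, 2]
Event 5: LOCAL 2: VV[2][2]++ -> VV[2]=[0, 0, 3, 0]
Event 6: SEND 2->3: VV[2][2]++ -> VV[2]=[0, 0, 4, 0], msg_vec=[0, 0, 4, 0]; VV[3]=max(VV[3],msg_vec) then VV[3][3]++ -> VV[3]=[0, 1, 4, 3]
Event 7: SEND 3->0: VV[3][3]++ -> VV[3]=[0, 1, 4, 4], msg_vec=[0, 1, 4, 4]; VV[0]=max(VV[0],msg_vec) then VV[0][0]++ -> VV[0]=[3, 1, 4, 4]
Event 8: SEND 1->2: VV[1][1]++ -> VV[1]=[0, 3, 0, 2], msg_vec=[0, 3, 0, 2]; VV[2]=max(VV[2],msg_vec) then VV[2][2]++ -> VV[2]=[0, 3, 5, 2]
Event 9: LOCAL 1: VV[1][1]++ -> VV[1]=[0, 4, 0, 2]
Event 4 stamp: [0, 1, 0, 2]
Event 9 stamp: [0, 4, 0, 2]
[0, 1, 0, 2] <= [0, 4, 0, 2]? True
[0, 4, 0, 2] <= [0, 1, 0, 2]? False
Relation: before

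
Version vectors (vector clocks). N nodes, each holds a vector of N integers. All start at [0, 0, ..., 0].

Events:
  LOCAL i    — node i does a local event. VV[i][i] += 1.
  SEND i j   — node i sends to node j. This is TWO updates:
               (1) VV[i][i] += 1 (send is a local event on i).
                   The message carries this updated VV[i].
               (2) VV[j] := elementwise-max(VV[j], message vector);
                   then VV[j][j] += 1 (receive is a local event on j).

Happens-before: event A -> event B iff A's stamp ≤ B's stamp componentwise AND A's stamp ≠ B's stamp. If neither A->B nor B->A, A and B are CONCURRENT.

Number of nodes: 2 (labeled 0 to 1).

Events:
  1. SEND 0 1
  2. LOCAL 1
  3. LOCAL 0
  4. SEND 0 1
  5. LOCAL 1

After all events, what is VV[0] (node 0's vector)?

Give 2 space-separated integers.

Answer: 3 0

Derivation:
Initial: VV[0]=[0, 0]
Initial: VV[1]=[0, 0]
Event 1: SEND 0->1: VV[0][0]++ -> VV[0]=[1, 0], msg_vec=[1, 0]; VV[1]=max(VV[1],msg_vec) then VV[1][1]++ -> VV[1]=[1, 1]
Event 2: LOCAL 1: VV[1][1]++ -> VV[1]=[1, 2]
Event 3: LOCAL 0: VV[0][0]++ -> VV[0]=[2, 0]
Event 4: SEND 0->1: VV[0][0]++ -> VV[0]=[3, 0], msg_vec=[3, 0]; VV[1]=max(VV[1],msg_vec) then VV[1][1]++ -> VV[1]=[3, 3]
Event 5: LOCAL 1: VV[1][1]++ -> VV[1]=[3, 4]
Final vectors: VV[0]=[3, 0]; VV[1]=[3, 4]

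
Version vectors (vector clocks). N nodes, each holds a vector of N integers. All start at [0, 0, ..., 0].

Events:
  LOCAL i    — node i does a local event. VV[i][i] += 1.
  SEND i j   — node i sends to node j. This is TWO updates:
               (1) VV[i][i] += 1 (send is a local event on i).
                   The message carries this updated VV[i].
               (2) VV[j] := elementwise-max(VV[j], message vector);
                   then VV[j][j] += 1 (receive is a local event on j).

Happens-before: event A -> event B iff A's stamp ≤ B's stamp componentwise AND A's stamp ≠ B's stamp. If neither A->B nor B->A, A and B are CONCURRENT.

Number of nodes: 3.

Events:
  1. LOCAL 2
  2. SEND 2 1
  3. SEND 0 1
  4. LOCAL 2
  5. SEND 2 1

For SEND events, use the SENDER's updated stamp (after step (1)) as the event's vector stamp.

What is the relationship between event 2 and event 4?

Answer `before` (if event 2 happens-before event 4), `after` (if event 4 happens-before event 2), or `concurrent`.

Initial: VV[0]=[0, 0, 0]
Initial: VV[1]=[0, 0, 0]
Initial: VV[2]=[0, 0, 0]
Event 1: LOCAL 2: VV[2][2]++ -> VV[2]=[0, 0, 1]
Event 2: SEND 2->1: VV[2][2]++ -> VV[2]=[0, 0, 2], msg_vec=[0, 0, 2]; VV[1]=max(VV[1],msg_vec) then VV[1][1]++ -> VV[1]=[0, 1, 2]
Event 3: SEND 0->1: VV[0][0]++ -> VV[0]=[1, 0, 0], msg_vec=[1, 0, 0]; VV[1]=max(VV[1],msg_vec) then VV[1][1]++ -> VV[1]=[1, 2, 2]
Event 4: LOCAL 2: VV[2][2]++ -> VV[2]=[0, 0, 3]
Event 5: SEND 2->1: VV[2][2]++ -> VV[2]=[0, 0, 4], msg_vec=[0, 0, 4]; VV[1]=max(VV[1],msg_vec) then VV[1][1]++ -> VV[1]=[1, 3, 4]
Event 2 stamp: [0, 0, 2]
Event 4 stamp: [0, 0, 3]
[0, 0, 2] <= [0, 0, 3]? True
[0, 0, 3] <= [0, 0, 2]? False
Relation: before

Answer: before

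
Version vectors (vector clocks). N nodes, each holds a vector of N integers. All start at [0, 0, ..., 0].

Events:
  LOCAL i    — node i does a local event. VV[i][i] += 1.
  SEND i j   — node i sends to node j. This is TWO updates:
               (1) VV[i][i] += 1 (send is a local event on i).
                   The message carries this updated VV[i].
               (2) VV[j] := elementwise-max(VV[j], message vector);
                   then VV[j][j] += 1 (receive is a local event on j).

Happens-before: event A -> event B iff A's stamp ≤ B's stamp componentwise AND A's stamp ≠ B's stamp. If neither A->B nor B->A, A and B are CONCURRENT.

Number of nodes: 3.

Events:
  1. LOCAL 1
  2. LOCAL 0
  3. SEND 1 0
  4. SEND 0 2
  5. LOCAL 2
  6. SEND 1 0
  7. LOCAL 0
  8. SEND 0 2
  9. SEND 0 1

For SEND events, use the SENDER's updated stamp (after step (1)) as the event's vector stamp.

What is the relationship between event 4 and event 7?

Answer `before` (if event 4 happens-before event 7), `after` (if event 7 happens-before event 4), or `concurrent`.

Initial: VV[0]=[0, 0, 0]
Initial: VV[1]=[0, 0, 0]
Initial: VV[2]=[0, 0, 0]
Event 1: LOCAL 1: VV[1][1]++ -> VV[1]=[0, 1, 0]
Event 2: LOCAL 0: VV[0][0]++ -> VV[0]=[1, 0, 0]
Event 3: SEND 1->0: VV[1][1]++ -> VV[1]=[0, 2, 0], msg_vec=[0, 2, 0]; VV[0]=max(VV[0],msg_vec) then VV[0][0]++ -> VV[0]=[2, 2, 0]
Event 4: SEND 0->2: VV[0][0]++ -> VV[0]=[3, 2, 0], msg_vec=[3, 2, 0]; VV[2]=max(VV[2],msg_vec) then VV[2][2]++ -> VV[2]=[3, 2, 1]
Event 5: LOCAL 2: VV[2][2]++ -> VV[2]=[3, 2, 2]
Event 6: SEND 1->0: VV[1][1]++ -> VV[1]=[0, 3, 0], msg_vec=[0, 3, 0]; VV[0]=max(VV[0],msg_vec) then VV[0][0]++ -> VV[0]=[4, 3, 0]
Event 7: LOCAL 0: VV[0][0]++ -> VV[0]=[5, 3, 0]
Event 8: SEND 0->2: VV[0][0]++ -> VV[0]=[6, 3, 0], msg_vec=[6, 3, 0]; VV[2]=max(VV[2],msg_vec) then VV[2][2]++ -> VV[2]=[6, 3, 3]
Event 9: SEND 0->1: VV[0][0]++ -> VV[0]=[7, 3, 0], msg_vec=[7, 3, 0]; VV[1]=max(VV[1],msg_vec) then VV[1][1]++ -> VV[1]=[7, 4, 0]
Event 4 stamp: [3, 2, 0]
Event 7 stamp: [5, 3, 0]
[3, 2, 0] <= [5, 3, 0]? True
[5, 3, 0] <= [3, 2, 0]? False
Relation: before

Answer: before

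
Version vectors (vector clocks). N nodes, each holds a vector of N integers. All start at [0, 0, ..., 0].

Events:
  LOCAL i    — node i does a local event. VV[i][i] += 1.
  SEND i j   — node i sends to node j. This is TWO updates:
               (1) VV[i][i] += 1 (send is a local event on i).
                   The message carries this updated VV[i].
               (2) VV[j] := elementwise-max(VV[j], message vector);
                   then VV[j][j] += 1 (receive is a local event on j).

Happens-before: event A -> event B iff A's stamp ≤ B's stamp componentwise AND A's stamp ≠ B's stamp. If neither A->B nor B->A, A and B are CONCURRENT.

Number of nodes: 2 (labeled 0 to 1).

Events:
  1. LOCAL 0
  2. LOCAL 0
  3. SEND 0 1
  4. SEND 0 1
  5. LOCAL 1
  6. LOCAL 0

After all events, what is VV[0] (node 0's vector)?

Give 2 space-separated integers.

Initial: VV[0]=[0, 0]
Initial: VV[1]=[0, 0]
Event 1: LOCAL 0: VV[0][0]++ -> VV[0]=[1, 0]
Event 2: LOCAL 0: VV[0][0]++ -> VV[0]=[2, 0]
Event 3: SEND 0->1: VV[0][0]++ -> VV[0]=[3, 0], msg_vec=[3, 0]; VV[1]=max(VV[1],msg_vec) then VV[1][1]++ -> VV[1]=[3, 1]
Event 4: SEND 0->1: VV[0][0]++ -> VV[0]=[4, 0], msg_vec=[4, 0]; VV[1]=max(VV[1],msg_vec) then VV[1][1]++ -> VV[1]=[4, 2]
Event 5: LOCAL 1: VV[1][1]++ -> VV[1]=[4, 3]
Event 6: LOCAL 0: VV[0][0]++ -> VV[0]=[5, 0]
Final vectors: VV[0]=[5, 0]; VV[1]=[4, 3]

Answer: 5 0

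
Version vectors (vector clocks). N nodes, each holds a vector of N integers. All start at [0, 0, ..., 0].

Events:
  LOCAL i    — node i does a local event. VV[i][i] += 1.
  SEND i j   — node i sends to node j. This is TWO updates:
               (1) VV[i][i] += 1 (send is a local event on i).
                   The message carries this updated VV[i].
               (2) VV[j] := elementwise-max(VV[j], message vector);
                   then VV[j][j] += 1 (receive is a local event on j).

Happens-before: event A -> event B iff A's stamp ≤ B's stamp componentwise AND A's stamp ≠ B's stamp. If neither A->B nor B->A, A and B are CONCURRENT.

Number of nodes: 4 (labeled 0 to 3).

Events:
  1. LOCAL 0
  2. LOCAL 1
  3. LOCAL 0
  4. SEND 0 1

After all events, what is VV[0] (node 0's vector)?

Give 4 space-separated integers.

Answer: 3 0 0 0

Derivation:
Initial: VV[0]=[0, 0, 0, 0]
Initial: VV[1]=[0, 0, 0, 0]
Initial: VV[2]=[0, 0, 0, 0]
Initial: VV[3]=[0, 0, 0, 0]
Event 1: LOCAL 0: VV[0][0]++ -> VV[0]=[1, 0, 0, 0]
Event 2: LOCAL 1: VV[1][1]++ -> VV[1]=[0, 1, 0, 0]
Event 3: LOCAL 0: VV[0][0]++ -> VV[0]=[2, 0, 0, 0]
Event 4: SEND 0->1: VV[0][0]++ -> VV[0]=[3, 0, 0, 0], msg_vec=[3, 0, 0, 0]; VV[1]=max(VV[1],msg_vec) then VV[1][1]++ -> VV[1]=[3, 2, 0, 0]
Final vectors: VV[0]=[3, 0, 0, 0]; VV[1]=[3, 2, 0, 0]; VV[2]=[0, 0, 0, 0]; VV[3]=[0, 0, 0, 0]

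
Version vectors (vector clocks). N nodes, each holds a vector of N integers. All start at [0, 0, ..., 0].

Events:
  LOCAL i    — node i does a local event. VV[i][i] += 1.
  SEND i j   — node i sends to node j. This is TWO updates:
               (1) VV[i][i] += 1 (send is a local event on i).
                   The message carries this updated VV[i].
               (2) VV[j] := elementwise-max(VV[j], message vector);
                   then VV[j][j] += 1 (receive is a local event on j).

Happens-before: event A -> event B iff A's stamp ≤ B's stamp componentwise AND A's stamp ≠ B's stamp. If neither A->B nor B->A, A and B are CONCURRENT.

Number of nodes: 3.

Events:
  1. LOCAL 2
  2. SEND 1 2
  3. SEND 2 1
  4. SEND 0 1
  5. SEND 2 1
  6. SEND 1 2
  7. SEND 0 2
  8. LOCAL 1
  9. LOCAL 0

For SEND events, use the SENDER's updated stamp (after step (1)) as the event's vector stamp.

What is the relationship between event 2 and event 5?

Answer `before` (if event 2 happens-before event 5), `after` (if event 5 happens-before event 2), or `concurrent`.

Initial: VV[0]=[0, 0, 0]
Initial: VV[1]=[0, 0, 0]
Initial: VV[2]=[0, 0, 0]
Event 1: LOCAL 2: VV[2][2]++ -> VV[2]=[0, 0, 1]
Event 2: SEND 1->2: VV[1][1]++ -> VV[1]=[0, 1, 0], msg_vec=[0, 1, 0]; VV[2]=max(VV[2],msg_vec) then VV[2][2]++ -> VV[2]=[0, 1, 2]
Event 3: SEND 2->1: VV[2][2]++ -> VV[2]=[0, 1, 3], msg_vec=[0, 1, 3]; VV[1]=max(VV[1],msg_vec) then VV[1][1]++ -> VV[1]=[0, 2, 3]
Event 4: SEND 0->1: VV[0][0]++ -> VV[0]=[1, 0, 0], msg_vec=[1, 0, 0]; VV[1]=max(VV[1],msg_vec) then VV[1][1]++ -> VV[1]=[1, 3, 3]
Event 5: SEND 2->1: VV[2][2]++ -> VV[2]=[0, 1, 4], msg_vec=[0, 1, 4]; VV[1]=max(VV[1],msg_vec) then VV[1][1]++ -> VV[1]=[1, 4, 4]
Event 6: SEND 1->2: VV[1][1]++ -> VV[1]=[1, 5, 4], msg_vec=[1, 5, 4]; VV[2]=max(VV[2],msg_vec) then VV[2][2]++ -> VV[2]=[1, 5, 5]
Event 7: SEND 0->2: VV[0][0]++ -> VV[0]=[2, 0, 0], msg_vec=[2, 0, 0]; VV[2]=max(VV[2],msg_vec) then VV[2][2]++ -> VV[2]=[2, 5, 6]
Event 8: LOCAL 1: VV[1][1]++ -> VV[1]=[1, 6, 4]
Event 9: LOCAL 0: VV[0][0]++ -> VV[0]=[3, 0, 0]
Event 2 stamp: [0, 1, 0]
Event 5 stamp: [0, 1, 4]
[0, 1, 0] <= [0, 1, 4]? True
[0, 1, 4] <= [0, 1, 0]? False
Relation: before

Answer: before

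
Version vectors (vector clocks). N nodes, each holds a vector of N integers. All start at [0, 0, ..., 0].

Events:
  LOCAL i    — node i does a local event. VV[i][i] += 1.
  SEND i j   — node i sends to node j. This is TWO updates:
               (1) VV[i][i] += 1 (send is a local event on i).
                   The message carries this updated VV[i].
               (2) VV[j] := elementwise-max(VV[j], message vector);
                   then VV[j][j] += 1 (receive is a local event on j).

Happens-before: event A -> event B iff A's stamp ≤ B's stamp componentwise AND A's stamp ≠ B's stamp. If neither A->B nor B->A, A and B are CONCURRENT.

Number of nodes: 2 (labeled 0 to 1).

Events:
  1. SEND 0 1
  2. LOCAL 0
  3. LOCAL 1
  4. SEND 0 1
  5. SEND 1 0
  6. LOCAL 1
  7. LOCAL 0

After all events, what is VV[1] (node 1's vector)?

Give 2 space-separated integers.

Answer: 3 5

Derivation:
Initial: VV[0]=[0, 0]
Initial: VV[1]=[0, 0]
Event 1: SEND 0->1: VV[0][0]++ -> VV[0]=[1, 0], msg_vec=[1, 0]; VV[1]=max(VV[1],msg_vec) then VV[1][1]++ -> VV[1]=[1, 1]
Event 2: LOCAL 0: VV[0][0]++ -> VV[0]=[2, 0]
Event 3: LOCAL 1: VV[1][1]++ -> VV[1]=[1, 2]
Event 4: SEND 0->1: VV[0][0]++ -> VV[0]=[3, 0], msg_vec=[3, 0]; VV[1]=max(VV[1],msg_vec) then VV[1][1]++ -> VV[1]=[3, 3]
Event 5: SEND 1->0: VV[1][1]++ -> VV[1]=[3, 4], msg_vec=[3, 4]; VV[0]=max(VV[0],msg_vec) then VV[0][0]++ -> VV[0]=[4, 4]
Event 6: LOCAL 1: VV[1][1]++ -> VV[1]=[3, 5]
Event 7: LOCAL 0: VV[0][0]++ -> VV[0]=[5, 4]
Final vectors: VV[0]=[5, 4]; VV[1]=[3, 5]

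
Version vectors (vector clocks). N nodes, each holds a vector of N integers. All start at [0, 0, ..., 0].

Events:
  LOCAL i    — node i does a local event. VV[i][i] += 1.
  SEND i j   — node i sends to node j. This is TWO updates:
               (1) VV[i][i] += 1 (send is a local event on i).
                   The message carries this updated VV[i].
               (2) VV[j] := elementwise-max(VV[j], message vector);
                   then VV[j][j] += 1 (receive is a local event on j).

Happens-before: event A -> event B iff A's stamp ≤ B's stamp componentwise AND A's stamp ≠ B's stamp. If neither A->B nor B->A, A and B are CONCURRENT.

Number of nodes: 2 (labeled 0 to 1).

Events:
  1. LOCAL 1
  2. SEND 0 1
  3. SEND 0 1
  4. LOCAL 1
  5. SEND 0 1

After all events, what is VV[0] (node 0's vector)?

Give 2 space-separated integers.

Initial: VV[0]=[0, 0]
Initial: VV[1]=[0, 0]
Event 1: LOCAL 1: VV[1][1]++ -> VV[1]=[0, 1]
Event 2: SEND 0->1: VV[0][0]++ -> VV[0]=[1, 0], msg_vec=[1, 0]; VV[1]=max(VV[1],msg_vec) then VV[1][1]++ -> VV[1]=[1, 2]
Event 3: SEND 0->1: VV[0][0]++ -> VV[0]=[2, 0], msg_vec=[2, 0]; VV[1]=max(VV[1],msg_vec) then VV[1][1]++ -> VV[1]=[2, 3]
Event 4: LOCAL 1: VV[1][1]++ -> VV[1]=[2, 4]
Event 5: SEND 0->1: VV[0][0]++ -> VV[0]=[3, 0], msg_vec=[3, 0]; VV[1]=max(VV[1],msg_vec) then VV[1][1]++ -> VV[1]=[3, 5]
Final vectors: VV[0]=[3, 0]; VV[1]=[3, 5]

Answer: 3 0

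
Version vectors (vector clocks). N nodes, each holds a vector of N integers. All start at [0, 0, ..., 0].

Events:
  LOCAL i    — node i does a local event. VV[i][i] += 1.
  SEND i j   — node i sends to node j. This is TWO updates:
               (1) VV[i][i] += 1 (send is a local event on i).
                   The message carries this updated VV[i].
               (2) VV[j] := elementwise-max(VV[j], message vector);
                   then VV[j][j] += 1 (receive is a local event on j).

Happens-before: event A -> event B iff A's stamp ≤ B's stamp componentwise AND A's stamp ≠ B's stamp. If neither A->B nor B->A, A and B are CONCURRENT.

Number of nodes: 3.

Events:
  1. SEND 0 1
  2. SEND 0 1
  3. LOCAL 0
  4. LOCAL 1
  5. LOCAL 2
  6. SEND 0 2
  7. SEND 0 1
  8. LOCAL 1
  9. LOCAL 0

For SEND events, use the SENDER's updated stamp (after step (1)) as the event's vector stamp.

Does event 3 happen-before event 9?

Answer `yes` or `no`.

Initial: VV[0]=[0, 0, 0]
Initial: VV[1]=[0, 0, 0]
Initial: VV[2]=[0, 0, 0]
Event 1: SEND 0->1: VV[0][0]++ -> VV[0]=[1, 0, 0], msg_vec=[1, 0, 0]; VV[1]=max(VV[1],msg_vec) then VV[1][1]++ -> VV[1]=[1, 1, 0]
Event 2: SEND 0->1: VV[0][0]++ -> VV[0]=[2, 0, 0], msg_vec=[2, 0, 0]; VV[1]=max(VV[1],msg_vec) then VV[1][1]++ -> VV[1]=[2, 2, 0]
Event 3: LOCAL 0: VV[0][0]++ -> VV[0]=[3, 0, 0]
Event 4: LOCAL 1: VV[1][1]++ -> VV[1]=[2, 3, 0]
Event 5: LOCAL 2: VV[2][2]++ -> VV[2]=[0, 0, 1]
Event 6: SEND 0->2: VV[0][0]++ -> VV[0]=[4, 0, 0], msg_vec=[4, 0, 0]; VV[2]=max(VV[2],msg_vec) then VV[2][2]++ -> VV[2]=[4, 0, 2]
Event 7: SEND 0->1: VV[0][0]++ -> VV[0]=[5, 0, 0], msg_vec=[5, 0, 0]; VV[1]=max(VV[1],msg_vec) then VV[1][1]++ -> VV[1]=[5, 4, 0]
Event 8: LOCAL 1: VV[1][1]++ -> VV[1]=[5, 5, 0]
Event 9: LOCAL 0: VV[0][0]++ -> VV[0]=[6, 0, 0]
Event 3 stamp: [3, 0, 0]
Event 9 stamp: [6, 0, 0]
[3, 0, 0] <= [6, 0, 0]? True. Equal? False. Happens-before: True

Answer: yes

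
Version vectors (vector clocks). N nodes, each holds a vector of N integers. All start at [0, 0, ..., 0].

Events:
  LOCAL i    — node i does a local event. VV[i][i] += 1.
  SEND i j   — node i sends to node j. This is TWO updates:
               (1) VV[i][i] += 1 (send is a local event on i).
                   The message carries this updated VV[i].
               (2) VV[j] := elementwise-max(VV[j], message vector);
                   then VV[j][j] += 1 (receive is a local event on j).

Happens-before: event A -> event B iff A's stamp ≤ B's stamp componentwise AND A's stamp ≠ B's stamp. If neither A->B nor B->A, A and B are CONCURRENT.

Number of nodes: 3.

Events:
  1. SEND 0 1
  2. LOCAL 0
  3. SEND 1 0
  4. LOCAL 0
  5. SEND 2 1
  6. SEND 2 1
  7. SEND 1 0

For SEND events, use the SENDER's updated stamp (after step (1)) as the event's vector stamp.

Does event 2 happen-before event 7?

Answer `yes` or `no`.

Answer: no

Derivation:
Initial: VV[0]=[0, 0, 0]
Initial: VV[1]=[0, 0, 0]
Initial: VV[2]=[0, 0, 0]
Event 1: SEND 0->1: VV[0][0]++ -> VV[0]=[1, 0, 0], msg_vec=[1, 0, 0]; VV[1]=max(VV[1],msg_vec) then VV[1][1]++ -> VV[1]=[1, 1, 0]
Event 2: LOCAL 0: VV[0][0]++ -> VV[0]=[2, 0, 0]
Event 3: SEND 1->0: VV[1][1]++ -> VV[1]=[1, 2, 0], msg_vec=[1, 2, 0]; VV[0]=max(VV[0],msg_vec) then VV[0][0]++ -> VV[0]=[3, 2, 0]
Event 4: LOCAL 0: VV[0][0]++ -> VV[0]=[4, 2, 0]
Event 5: SEND 2->1: VV[2][2]++ -> VV[2]=[0, 0, 1], msg_vec=[0, 0, 1]; VV[1]=max(VV[1],msg_vec) then VV[1][1]++ -> VV[1]=[1, 3, 1]
Event 6: SEND 2->1: VV[2][2]++ -> VV[2]=[0, 0, 2], msg_vec=[0, 0, 2]; VV[1]=max(VV[1],msg_vec) then VV[1][1]++ -> VV[1]=[1, 4, 2]
Event 7: SEND 1->0: VV[1][1]++ -> VV[1]=[1, 5, 2], msg_vec=[1, 5, 2]; VV[0]=max(VV[0],msg_vec) then VV[0][0]++ -> VV[0]=[5, 5, 2]
Event 2 stamp: [2, 0, 0]
Event 7 stamp: [1, 5, 2]
[2, 0, 0] <= [1, 5, 2]? False. Equal? False. Happens-before: False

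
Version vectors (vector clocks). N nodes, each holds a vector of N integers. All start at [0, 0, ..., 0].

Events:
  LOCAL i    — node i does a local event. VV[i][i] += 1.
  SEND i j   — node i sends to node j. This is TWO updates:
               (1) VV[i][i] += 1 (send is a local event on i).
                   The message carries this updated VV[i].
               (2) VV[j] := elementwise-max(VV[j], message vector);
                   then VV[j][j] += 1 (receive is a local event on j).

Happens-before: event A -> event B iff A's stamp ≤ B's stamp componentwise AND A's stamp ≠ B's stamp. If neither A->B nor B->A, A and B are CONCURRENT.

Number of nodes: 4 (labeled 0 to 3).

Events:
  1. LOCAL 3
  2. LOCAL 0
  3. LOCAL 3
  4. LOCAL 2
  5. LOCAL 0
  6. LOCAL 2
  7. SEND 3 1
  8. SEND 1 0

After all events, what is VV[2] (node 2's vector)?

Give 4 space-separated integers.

Answer: 0 0 2 0

Derivation:
Initial: VV[0]=[0, 0, 0, 0]
Initial: VV[1]=[0, 0, 0, 0]
Initial: VV[2]=[0, 0, 0, 0]
Initial: VV[3]=[0, 0, 0, 0]
Event 1: LOCAL 3: VV[3][3]++ -> VV[3]=[0, 0, 0, 1]
Event 2: LOCAL 0: VV[0][0]++ -> VV[0]=[1, 0, 0, 0]
Event 3: LOCAL 3: VV[3][3]++ -> VV[3]=[0, 0, 0, 2]
Event 4: LOCAL 2: VV[2][2]++ -> VV[2]=[0, 0, 1, 0]
Event 5: LOCAL 0: VV[0][0]++ -> VV[0]=[2, 0, 0, 0]
Event 6: LOCAL 2: VV[2][2]++ -> VV[2]=[0, 0, 2, 0]
Event 7: SEND 3->1: VV[3][3]++ -> VV[3]=[0, 0, 0, 3], msg_vec=[0, 0, 0, 3]; VV[1]=max(VV[1],msg_vec) then VV[1][1]++ -> VV[1]=[0, 1, 0, 3]
Event 8: SEND 1->0: VV[1][1]++ -> VV[1]=[0, 2, 0, 3], msg_vec=[0, 2, 0, 3]; VV[0]=max(VV[0],msg_vec) then VV[0][0]++ -> VV[0]=[3, 2, 0, 3]
Final vectors: VV[0]=[3, 2, 0, 3]; VV[1]=[0, 2, 0, 3]; VV[2]=[0, 0, 2, 0]; VV[3]=[0, 0, 0, 3]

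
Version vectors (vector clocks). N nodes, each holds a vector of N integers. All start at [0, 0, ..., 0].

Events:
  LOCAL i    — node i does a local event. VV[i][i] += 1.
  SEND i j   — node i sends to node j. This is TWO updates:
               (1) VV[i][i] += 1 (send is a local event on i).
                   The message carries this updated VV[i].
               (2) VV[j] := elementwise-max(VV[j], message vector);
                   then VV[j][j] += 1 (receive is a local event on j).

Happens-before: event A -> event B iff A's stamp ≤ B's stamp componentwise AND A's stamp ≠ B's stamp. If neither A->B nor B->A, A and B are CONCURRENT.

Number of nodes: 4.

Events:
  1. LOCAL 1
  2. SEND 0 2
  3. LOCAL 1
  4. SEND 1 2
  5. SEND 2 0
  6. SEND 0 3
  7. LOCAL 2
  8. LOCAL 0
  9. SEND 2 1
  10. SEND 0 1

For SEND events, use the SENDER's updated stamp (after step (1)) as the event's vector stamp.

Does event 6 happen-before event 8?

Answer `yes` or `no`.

Initial: VV[0]=[0, 0, 0, 0]
Initial: VV[1]=[0, 0, 0, 0]
Initial: VV[2]=[0, 0, 0, 0]
Initial: VV[3]=[0, 0, 0, 0]
Event 1: LOCAL 1: VV[1][1]++ -> VV[1]=[0, 1, 0, 0]
Event 2: SEND 0->2: VV[0][0]++ -> VV[0]=[1, 0, 0, 0], msg_vec=[1, 0, 0, 0]; VV[2]=max(VV[2],msg_vec) then VV[2][2]++ -> VV[2]=[1, 0, 1, 0]
Event 3: LOCAL 1: VV[1][1]++ -> VV[1]=[0, 2, 0, 0]
Event 4: SEND 1->2: VV[1][1]++ -> VV[1]=[0, 3, 0, 0], msg_vec=[0, 3, 0, 0]; VV[2]=max(VV[2],msg_vec) then VV[2][2]++ -> VV[2]=[1, 3, 2, 0]
Event 5: SEND 2->0: VV[2][2]++ -> VV[2]=[1, 3, 3, 0], msg_vec=[1, 3, 3, 0]; VV[0]=max(VV[0],msg_vec) then VV[0][0]++ -> VV[0]=[2, 3, 3, 0]
Event 6: SEND 0->3: VV[0][0]++ -> VV[0]=[3, 3, 3, 0], msg_vec=[3, 3, 3, 0]; VV[3]=max(VV[3],msg_vec) then VV[3][3]++ -> VV[3]=[3, 3, 3, 1]
Event 7: LOCAL 2: VV[2][2]++ -> VV[2]=[1, 3, 4, 0]
Event 8: LOCAL 0: VV[0][0]++ -> VV[0]=[4, 3, 3, 0]
Event 9: SEND 2->1: VV[2][2]++ -> VV[2]=[1, 3, 5, 0], msg_vec=[1, 3, 5, 0]; VV[1]=max(VV[1],msg_vec) then VV[1][1]++ -> VV[1]=[1, 4, 5, 0]
Event 10: SEND 0->1: VV[0][0]++ -> VV[0]=[5, 3, 3, 0], msg_vec=[5, 3, 3, 0]; VV[1]=max(VV[1],msg_vec) then VV[1][1]++ -> VV[1]=[5, 5, 5, 0]
Event 6 stamp: [3, 3, 3, 0]
Event 8 stamp: [4, 3, 3, 0]
[3, 3, 3, 0] <= [4, 3, 3, 0]? True. Equal? False. Happens-before: True

Answer: yes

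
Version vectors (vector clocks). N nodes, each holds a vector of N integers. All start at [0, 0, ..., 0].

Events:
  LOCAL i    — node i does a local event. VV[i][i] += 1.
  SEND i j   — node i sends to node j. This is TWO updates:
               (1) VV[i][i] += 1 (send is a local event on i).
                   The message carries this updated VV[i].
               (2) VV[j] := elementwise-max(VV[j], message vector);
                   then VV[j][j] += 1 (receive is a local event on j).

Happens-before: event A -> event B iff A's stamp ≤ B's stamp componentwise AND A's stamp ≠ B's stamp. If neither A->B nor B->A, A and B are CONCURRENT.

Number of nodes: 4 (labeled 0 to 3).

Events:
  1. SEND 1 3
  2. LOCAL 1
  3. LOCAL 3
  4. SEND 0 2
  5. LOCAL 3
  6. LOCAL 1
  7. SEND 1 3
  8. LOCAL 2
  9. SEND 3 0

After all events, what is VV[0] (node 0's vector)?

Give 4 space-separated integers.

Answer: 2 4 0 5

Derivation:
Initial: VV[0]=[0, 0, 0, 0]
Initial: VV[1]=[0, 0, 0, 0]
Initial: VV[2]=[0, 0, 0, 0]
Initial: VV[3]=[0, 0, 0, 0]
Event 1: SEND 1->3: VV[1][1]++ -> VV[1]=[0, 1, 0, 0], msg_vec=[0, 1, 0, 0]; VV[3]=max(VV[3],msg_vec) then VV[3][3]++ -> VV[3]=[0, 1, 0, 1]
Event 2: LOCAL 1: VV[1][1]++ -> VV[1]=[0, 2, 0, 0]
Event 3: LOCAL 3: VV[3][3]++ -> VV[3]=[0, 1, 0, 2]
Event 4: SEND 0->2: VV[0][0]++ -> VV[0]=[1, 0, 0, 0], msg_vec=[1, 0, 0, 0]; VV[2]=max(VV[2],msg_vec) then VV[2][2]++ -> VV[2]=[1, 0, 1, 0]
Event 5: LOCAL 3: VV[3][3]++ -> VV[3]=[0, 1, 0, 3]
Event 6: LOCAL 1: VV[1][1]++ -> VV[1]=[0, 3, 0, 0]
Event 7: SEND 1->3: VV[1][1]++ -> VV[1]=[0, 4, 0, 0], msg_vec=[0, 4, 0, 0]; VV[3]=max(VV[3],msg_vec) then VV[3][3]++ -> VV[3]=[0, 4, 0, 4]
Event 8: LOCAL 2: VV[2][2]++ -> VV[2]=[1, 0, 2, 0]
Event 9: SEND 3->0: VV[3][3]++ -> VV[3]=[0, 4, 0, 5], msg_vec=[0, 4, 0, 5]; VV[0]=max(VV[0],msg_vec) then VV[0][0]++ -> VV[0]=[2, 4, 0, 5]
Final vectors: VV[0]=[2, 4, 0, 5]; VV[1]=[0, 4, 0, 0]; VV[2]=[1, 0, 2, 0]; VV[3]=[0, 4, 0, 5]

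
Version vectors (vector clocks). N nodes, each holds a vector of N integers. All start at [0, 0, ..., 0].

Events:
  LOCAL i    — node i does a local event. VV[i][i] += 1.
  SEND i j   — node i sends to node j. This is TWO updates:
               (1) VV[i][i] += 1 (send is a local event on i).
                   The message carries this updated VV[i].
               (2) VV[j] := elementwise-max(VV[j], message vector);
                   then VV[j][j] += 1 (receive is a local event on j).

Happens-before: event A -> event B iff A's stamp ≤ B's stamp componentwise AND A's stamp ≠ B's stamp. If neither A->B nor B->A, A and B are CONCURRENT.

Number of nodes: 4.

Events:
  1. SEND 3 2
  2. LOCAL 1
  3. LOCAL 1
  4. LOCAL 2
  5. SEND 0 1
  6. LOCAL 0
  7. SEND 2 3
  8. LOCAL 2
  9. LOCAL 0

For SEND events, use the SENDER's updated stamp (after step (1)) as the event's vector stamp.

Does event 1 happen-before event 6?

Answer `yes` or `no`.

Initial: VV[0]=[0, 0, 0, 0]
Initial: VV[1]=[0, 0, 0, 0]
Initial: VV[2]=[0, 0, 0, 0]
Initial: VV[3]=[0, 0, 0, 0]
Event 1: SEND 3->2: VV[3][3]++ -> VV[3]=[0, 0, 0, 1], msg_vec=[0, 0, 0, 1]; VV[2]=max(VV[2],msg_vec) then VV[2][2]++ -> VV[2]=[0, 0, 1, 1]
Event 2: LOCAL 1: VV[1][1]++ -> VV[1]=[0, 1, 0, 0]
Event 3: LOCAL 1: VV[1][1]++ -> VV[1]=[0, 2, 0, 0]
Event 4: LOCAL 2: VV[2][2]++ -> VV[2]=[0, 0, 2, 1]
Event 5: SEND 0->1: VV[0][0]++ -> VV[0]=[1, 0, 0, 0], msg_vec=[1, 0, 0, 0]; VV[1]=max(VV[1],msg_vec) then VV[1][1]++ -> VV[1]=[1, 3, 0, 0]
Event 6: LOCAL 0: VV[0][0]++ -> VV[0]=[2, 0, 0, 0]
Event 7: SEND 2->3: VV[2][2]++ -> VV[2]=[0, 0, 3, 1], msg_vec=[0, 0, 3, 1]; VV[3]=max(VV[3],msg_vec) then VV[3][3]++ -> VV[3]=[0, 0, 3, 2]
Event 8: LOCAL 2: VV[2][2]++ -> VV[2]=[0, 0, 4, 1]
Event 9: LOCAL 0: VV[0][0]++ -> VV[0]=[3, 0, 0, 0]
Event 1 stamp: [0, 0, 0, 1]
Event 6 stamp: [2, 0, 0, 0]
[0, 0, 0, 1] <= [2, 0, 0, 0]? False. Equal? False. Happens-before: False

Answer: no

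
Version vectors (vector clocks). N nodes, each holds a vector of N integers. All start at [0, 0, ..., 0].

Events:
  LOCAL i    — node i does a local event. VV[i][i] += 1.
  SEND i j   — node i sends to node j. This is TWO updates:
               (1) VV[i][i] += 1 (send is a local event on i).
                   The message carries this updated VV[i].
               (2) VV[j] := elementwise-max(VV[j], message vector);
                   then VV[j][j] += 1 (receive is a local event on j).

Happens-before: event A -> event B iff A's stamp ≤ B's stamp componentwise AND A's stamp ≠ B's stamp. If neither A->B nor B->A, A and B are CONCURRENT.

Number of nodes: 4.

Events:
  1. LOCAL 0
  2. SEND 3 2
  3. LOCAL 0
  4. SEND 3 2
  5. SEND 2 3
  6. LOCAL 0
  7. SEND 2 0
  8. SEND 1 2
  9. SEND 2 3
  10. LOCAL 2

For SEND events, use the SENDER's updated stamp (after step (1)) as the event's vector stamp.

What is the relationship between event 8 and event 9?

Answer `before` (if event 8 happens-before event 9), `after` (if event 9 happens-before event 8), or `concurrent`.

Initial: VV[0]=[0, 0, 0, 0]
Initial: VV[1]=[0, 0, 0, 0]
Initial: VV[2]=[0, 0, 0, 0]
Initial: VV[3]=[0, 0, 0, 0]
Event 1: LOCAL 0: VV[0][0]++ -> VV[0]=[1, 0, 0, 0]
Event 2: SEND 3->2: VV[3][3]++ -> VV[3]=[0, 0, 0, 1], msg_vec=[0, 0, 0, 1]; VV[2]=max(VV[2],msg_vec) then VV[2][2]++ -> VV[2]=[0, 0, 1, 1]
Event 3: LOCAL 0: VV[0][0]++ -> VV[0]=[2, 0, 0, 0]
Event 4: SEND 3->2: VV[3][3]++ -> VV[3]=[0, 0, 0, 2], msg_vec=[0, 0, 0, 2]; VV[2]=max(VV[2],msg_vec) then VV[2][2]++ -> VV[2]=[0, 0, 2, 2]
Event 5: SEND 2->3: VV[2][2]++ -> VV[2]=[0, 0, 3, 2], msg_vec=[0, 0, 3, 2]; VV[3]=max(VV[3],msg_vec) then VV[3][3]++ -> VV[3]=[0, 0, 3, 3]
Event 6: LOCAL 0: VV[0][0]++ -> VV[0]=[3, 0, 0, 0]
Event 7: SEND 2->0: VV[2][2]++ -> VV[2]=[0, 0, 4, 2], msg_vec=[0, 0, 4, 2]; VV[0]=max(VV[0],msg_vec) then VV[0][0]++ -> VV[0]=[4, 0, 4, 2]
Event 8: SEND 1->2: VV[1][1]++ -> VV[1]=[0, 1, 0, 0], msg_vec=[0, 1, 0, 0]; VV[2]=max(VV[2],msg_vec) then VV[2][2]++ -> VV[2]=[0, 1, 5, 2]
Event 9: SEND 2->3: VV[2][2]++ -> VV[2]=[0, 1, 6, 2], msg_vec=[0, 1, 6, 2]; VV[3]=max(VV[3],msg_vec) then VV[3][3]++ -> VV[3]=[0, 1, 6, 4]
Event 10: LOCAL 2: VV[2][2]++ -> VV[2]=[0, 1, 7, 2]
Event 8 stamp: [0, 1, 0, 0]
Event 9 stamp: [0, 1, 6, 2]
[0, 1, 0, 0] <= [0, 1, 6, 2]? True
[0, 1, 6, 2] <= [0, 1, 0, 0]? False
Relation: before

Answer: before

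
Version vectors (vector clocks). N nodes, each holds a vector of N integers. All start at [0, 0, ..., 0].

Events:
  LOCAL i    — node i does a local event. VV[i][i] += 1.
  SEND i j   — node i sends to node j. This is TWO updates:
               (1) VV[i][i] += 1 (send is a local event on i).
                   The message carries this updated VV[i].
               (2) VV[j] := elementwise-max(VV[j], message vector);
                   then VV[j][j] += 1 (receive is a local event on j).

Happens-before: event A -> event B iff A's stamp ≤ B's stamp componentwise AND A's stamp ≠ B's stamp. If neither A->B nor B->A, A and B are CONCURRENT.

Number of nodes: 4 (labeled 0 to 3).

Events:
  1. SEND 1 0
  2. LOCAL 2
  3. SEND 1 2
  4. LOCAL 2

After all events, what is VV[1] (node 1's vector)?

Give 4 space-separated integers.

Answer: 0 2 0 0

Derivation:
Initial: VV[0]=[0, 0, 0, 0]
Initial: VV[1]=[0, 0, 0, 0]
Initial: VV[2]=[0, 0, 0, 0]
Initial: VV[3]=[0, 0, 0, 0]
Event 1: SEND 1->0: VV[1][1]++ -> VV[1]=[0, 1, 0, 0], msg_vec=[0, 1, 0, 0]; VV[0]=max(VV[0],msg_vec) then VV[0][0]++ -> VV[0]=[1, 1, 0, 0]
Event 2: LOCAL 2: VV[2][2]++ -> VV[2]=[0, 0, 1, 0]
Event 3: SEND 1->2: VV[1][1]++ -> VV[1]=[0, 2, 0, 0], msg_vec=[0, 2, 0, 0]; VV[2]=max(VV[2],msg_vec) then VV[2][2]++ -> VV[2]=[0, 2, 2, 0]
Event 4: LOCAL 2: VV[2][2]++ -> VV[2]=[0, 2, 3, 0]
Final vectors: VV[0]=[1, 1, 0, 0]; VV[1]=[0, 2, 0, 0]; VV[2]=[0, 2, 3, 0]; VV[3]=[0, 0, 0, 0]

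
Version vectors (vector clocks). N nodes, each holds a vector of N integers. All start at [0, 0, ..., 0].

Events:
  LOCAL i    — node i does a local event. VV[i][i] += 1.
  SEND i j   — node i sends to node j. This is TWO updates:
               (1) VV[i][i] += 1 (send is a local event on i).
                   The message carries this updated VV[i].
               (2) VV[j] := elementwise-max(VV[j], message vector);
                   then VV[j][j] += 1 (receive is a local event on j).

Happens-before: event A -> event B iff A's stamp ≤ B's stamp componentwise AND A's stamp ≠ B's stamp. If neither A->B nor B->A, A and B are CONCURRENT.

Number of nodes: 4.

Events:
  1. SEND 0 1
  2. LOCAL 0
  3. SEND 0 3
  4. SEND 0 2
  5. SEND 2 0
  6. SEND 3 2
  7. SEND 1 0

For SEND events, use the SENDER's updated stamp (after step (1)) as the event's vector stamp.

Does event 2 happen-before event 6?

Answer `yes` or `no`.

Initial: VV[0]=[0, 0, 0, 0]
Initial: VV[1]=[0, 0, 0, 0]
Initial: VV[2]=[0, 0, 0, 0]
Initial: VV[3]=[0, 0, 0, 0]
Event 1: SEND 0->1: VV[0][0]++ -> VV[0]=[1, 0, 0, 0], msg_vec=[1, 0, 0, 0]; VV[1]=max(VV[1],msg_vec) then VV[1][1]++ -> VV[1]=[1, 1, 0, 0]
Event 2: LOCAL 0: VV[0][0]++ -> VV[0]=[2, 0, 0, 0]
Event 3: SEND 0->3: VV[0][0]++ -> VV[0]=[3, 0, 0, 0], msg_vec=[3, 0, 0, 0]; VV[3]=max(VV[3],msg_vec) then VV[3][3]++ -> VV[3]=[3, 0, 0, 1]
Event 4: SEND 0->2: VV[0][0]++ -> VV[0]=[4, 0, 0, 0], msg_vec=[4, 0, 0, 0]; VV[2]=max(VV[2],msg_vec) then VV[2][2]++ -> VV[2]=[4, 0, 1, 0]
Event 5: SEND 2->0: VV[2][2]++ -> VV[2]=[4, 0, 2, 0], msg_vec=[4, 0, 2, 0]; VV[0]=max(VV[0],msg_vec) then VV[0][0]++ -> VV[0]=[5, 0, 2, 0]
Event 6: SEND 3->2: VV[3][3]++ -> VV[3]=[3, 0, 0, 2], msg_vec=[3, 0, 0, 2]; VV[2]=max(VV[2],msg_vec) then VV[2][2]++ -> VV[2]=[4, 0, 3, 2]
Event 7: SEND 1->0: VV[1][1]++ -> VV[1]=[1, 2, 0, 0], msg_vec=[1, 2, 0, 0]; VV[0]=max(VV[0],msg_vec) then VV[0][0]++ -> VV[0]=[6, 2, 2, 0]
Event 2 stamp: [2, 0, 0, 0]
Event 6 stamp: [3, 0, 0, 2]
[2, 0, 0, 0] <= [3, 0, 0, 2]? True. Equal? False. Happens-before: True

Answer: yes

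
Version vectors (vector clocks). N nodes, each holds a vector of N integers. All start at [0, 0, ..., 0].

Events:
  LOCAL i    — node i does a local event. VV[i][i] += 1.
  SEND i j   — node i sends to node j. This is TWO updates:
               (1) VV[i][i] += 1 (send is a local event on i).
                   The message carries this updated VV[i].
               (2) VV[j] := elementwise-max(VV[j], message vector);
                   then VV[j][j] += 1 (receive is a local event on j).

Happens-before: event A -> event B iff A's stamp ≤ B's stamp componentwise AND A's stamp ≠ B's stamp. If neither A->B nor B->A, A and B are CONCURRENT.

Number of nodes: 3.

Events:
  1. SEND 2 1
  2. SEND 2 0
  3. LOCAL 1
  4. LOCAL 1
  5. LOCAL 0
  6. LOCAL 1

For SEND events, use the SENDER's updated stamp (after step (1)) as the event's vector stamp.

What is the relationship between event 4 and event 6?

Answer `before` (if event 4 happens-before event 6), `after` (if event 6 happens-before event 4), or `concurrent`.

Initial: VV[0]=[0, 0, 0]
Initial: VV[1]=[0, 0, 0]
Initial: VV[2]=[0, 0, 0]
Event 1: SEND 2->1: VV[2][2]++ -> VV[2]=[0, 0, 1], msg_vec=[0, 0, 1]; VV[1]=max(VV[1],msg_vec) then VV[1][1]++ -> VV[1]=[0, 1, 1]
Event 2: SEND 2->0: VV[2][2]++ -> VV[2]=[0, 0, 2], msg_vec=[0, 0, 2]; VV[0]=max(VV[0],msg_vec) then VV[0][0]++ -> VV[0]=[1, 0, 2]
Event 3: LOCAL 1: VV[1][1]++ -> VV[1]=[0, 2, 1]
Event 4: LOCAL 1: VV[1][1]++ -> VV[1]=[0, 3, 1]
Event 5: LOCAL 0: VV[0][0]++ -> VV[0]=[2, 0, 2]
Event 6: LOCAL 1: VV[1][1]++ -> VV[1]=[0, 4, 1]
Event 4 stamp: [0, 3, 1]
Event 6 stamp: [0, 4, 1]
[0, 3, 1] <= [0, 4, 1]? True
[0, 4, 1] <= [0, 3, 1]? False
Relation: before

Answer: before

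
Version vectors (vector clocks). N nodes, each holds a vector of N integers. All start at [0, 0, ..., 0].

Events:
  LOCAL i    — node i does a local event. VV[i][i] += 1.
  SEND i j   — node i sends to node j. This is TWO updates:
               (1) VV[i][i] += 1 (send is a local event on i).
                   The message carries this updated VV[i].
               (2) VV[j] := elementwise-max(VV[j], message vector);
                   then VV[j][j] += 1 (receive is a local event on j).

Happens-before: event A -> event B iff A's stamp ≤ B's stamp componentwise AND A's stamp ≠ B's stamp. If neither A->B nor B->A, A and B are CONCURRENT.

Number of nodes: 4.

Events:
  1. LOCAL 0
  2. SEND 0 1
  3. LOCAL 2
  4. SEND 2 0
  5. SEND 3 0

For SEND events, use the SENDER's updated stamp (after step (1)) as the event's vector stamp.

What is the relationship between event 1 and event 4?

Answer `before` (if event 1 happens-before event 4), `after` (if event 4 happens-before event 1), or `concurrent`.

Initial: VV[0]=[0, 0, 0, 0]
Initial: VV[1]=[0, 0, 0, 0]
Initial: VV[2]=[0, 0, 0, 0]
Initial: VV[3]=[0, 0, 0, 0]
Event 1: LOCAL 0: VV[0][0]++ -> VV[0]=[1, 0, 0, 0]
Event 2: SEND 0->1: VV[0][0]++ -> VV[0]=[2, 0, 0, 0], msg_vec=[2, 0, 0, 0]; VV[1]=max(VV[1],msg_vec) then VV[1][1]++ -> VV[1]=[2, 1, 0, 0]
Event 3: LOCAL 2: VV[2][2]++ -> VV[2]=[0, 0, 1, 0]
Event 4: SEND 2->0: VV[2][2]++ -> VV[2]=[0, 0, 2, 0], msg_vec=[0, 0, 2, 0]; VV[0]=max(VV[0],msg_vec) then VV[0][0]++ -> VV[0]=[3, 0, 2, 0]
Event 5: SEND 3->0: VV[3][3]++ -> VV[3]=[0, 0, 0, 1], msg_vec=[0, 0, 0, 1]; VV[0]=max(VV[0],msg_vec) then VV[0][0]++ -> VV[0]=[4, 0, 2, 1]
Event 1 stamp: [1, 0, 0, 0]
Event 4 stamp: [0, 0, 2, 0]
[1, 0, 0, 0] <= [0, 0, 2, 0]? False
[0, 0, 2, 0] <= [1, 0, 0, 0]? False
Relation: concurrent

Answer: concurrent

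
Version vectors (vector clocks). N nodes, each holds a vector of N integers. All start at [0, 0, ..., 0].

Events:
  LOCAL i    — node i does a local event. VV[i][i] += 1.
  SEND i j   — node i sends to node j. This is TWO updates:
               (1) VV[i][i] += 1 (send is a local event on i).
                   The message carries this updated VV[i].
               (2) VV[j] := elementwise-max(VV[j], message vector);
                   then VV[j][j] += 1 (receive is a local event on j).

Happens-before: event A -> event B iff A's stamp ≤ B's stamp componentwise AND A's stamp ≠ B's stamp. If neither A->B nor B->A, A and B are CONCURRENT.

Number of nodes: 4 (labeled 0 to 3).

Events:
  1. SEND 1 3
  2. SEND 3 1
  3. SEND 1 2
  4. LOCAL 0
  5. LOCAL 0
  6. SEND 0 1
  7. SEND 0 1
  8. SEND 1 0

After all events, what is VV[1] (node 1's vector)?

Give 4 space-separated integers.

Answer: 4 6 0 2

Derivation:
Initial: VV[0]=[0, 0, 0, 0]
Initial: VV[1]=[0, 0, 0, 0]
Initial: VV[2]=[0, 0, 0, 0]
Initial: VV[3]=[0, 0, 0, 0]
Event 1: SEND 1->3: VV[1][1]++ -> VV[1]=[0, 1, 0, 0], msg_vec=[0, 1, 0, 0]; VV[3]=max(VV[3],msg_vec) then VV[3][3]++ -> VV[3]=[0, 1, 0, 1]
Event 2: SEND 3->1: VV[3][3]++ -> VV[3]=[0, 1, 0, 2], msg_vec=[0, 1, 0, 2]; VV[1]=max(VV[1],msg_vec) then VV[1][1]++ -> VV[1]=[0, 2, 0, 2]
Event 3: SEND 1->2: VV[1][1]++ -> VV[1]=[0, 3, 0, 2], msg_vec=[0, 3, 0, 2]; VV[2]=max(VV[2],msg_vec) then VV[2][2]++ -> VV[2]=[0, 3, 1, 2]
Event 4: LOCAL 0: VV[0][0]++ -> VV[0]=[1, 0, 0, 0]
Event 5: LOCAL 0: VV[0][0]++ -> VV[0]=[2, 0, 0, 0]
Event 6: SEND 0->1: VV[0][0]++ -> VV[0]=[3, 0, 0, 0], msg_vec=[3, 0, 0, 0]; VV[1]=max(VV[1],msg_vec) then VV[1][1]++ -> VV[1]=[3, 4, 0, 2]
Event 7: SEND 0->1: VV[0][0]++ -> VV[0]=[4, 0, 0, 0], msg_vec=[4, 0, 0, 0]; VV[1]=max(VV[1],msg_vec) then VV[1][1]++ -> VV[1]=[4, 5, 0, 2]
Event 8: SEND 1->0: VV[1][1]++ -> VV[1]=[4, 6, 0, 2], msg_vec=[4, 6, 0, 2]; VV[0]=max(VV[0],msg_vec) then VV[0][0]++ -> VV[0]=[5, 6, 0, 2]
Final vectors: VV[0]=[5, 6, 0, 2]; VV[1]=[4, 6, 0, 2]; VV[2]=[0, 3, 1, 2]; VV[3]=[0, 1, 0, 2]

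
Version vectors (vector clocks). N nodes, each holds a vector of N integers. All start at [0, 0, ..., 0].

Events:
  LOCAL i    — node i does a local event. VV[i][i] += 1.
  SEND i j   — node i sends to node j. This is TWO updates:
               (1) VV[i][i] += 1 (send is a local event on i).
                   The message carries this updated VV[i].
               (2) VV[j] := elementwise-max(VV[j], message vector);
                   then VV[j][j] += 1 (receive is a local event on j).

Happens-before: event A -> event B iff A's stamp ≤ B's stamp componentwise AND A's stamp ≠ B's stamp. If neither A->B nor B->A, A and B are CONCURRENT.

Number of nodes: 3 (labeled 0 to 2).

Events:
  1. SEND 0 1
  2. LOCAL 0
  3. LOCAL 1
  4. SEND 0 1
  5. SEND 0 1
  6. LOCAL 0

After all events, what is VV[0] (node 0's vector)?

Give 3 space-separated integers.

Answer: 5 0 0

Derivation:
Initial: VV[0]=[0, 0, 0]
Initial: VV[1]=[0, 0, 0]
Initial: VV[2]=[0, 0, 0]
Event 1: SEND 0->1: VV[0][0]++ -> VV[0]=[1, 0, 0], msg_vec=[1, 0, 0]; VV[1]=max(VV[1],msg_vec) then VV[1][1]++ -> VV[1]=[1, 1, 0]
Event 2: LOCAL 0: VV[0][0]++ -> VV[0]=[2, 0, 0]
Event 3: LOCAL 1: VV[1][1]++ -> VV[1]=[1, 2, 0]
Event 4: SEND 0->1: VV[0][0]++ -> VV[0]=[3, 0, 0], msg_vec=[3, 0, 0]; VV[1]=max(VV[1],msg_vec) then VV[1][1]++ -> VV[1]=[3, 3, 0]
Event 5: SEND 0->1: VV[0][0]++ -> VV[0]=[4, 0, 0], msg_vec=[4, 0, 0]; VV[1]=max(VV[1],msg_vec) then VV[1][1]++ -> VV[1]=[4, 4, 0]
Event 6: LOCAL 0: VV[0][0]++ -> VV[0]=[5, 0, 0]
Final vectors: VV[0]=[5, 0, 0]; VV[1]=[4, 4, 0]; VV[2]=[0, 0, 0]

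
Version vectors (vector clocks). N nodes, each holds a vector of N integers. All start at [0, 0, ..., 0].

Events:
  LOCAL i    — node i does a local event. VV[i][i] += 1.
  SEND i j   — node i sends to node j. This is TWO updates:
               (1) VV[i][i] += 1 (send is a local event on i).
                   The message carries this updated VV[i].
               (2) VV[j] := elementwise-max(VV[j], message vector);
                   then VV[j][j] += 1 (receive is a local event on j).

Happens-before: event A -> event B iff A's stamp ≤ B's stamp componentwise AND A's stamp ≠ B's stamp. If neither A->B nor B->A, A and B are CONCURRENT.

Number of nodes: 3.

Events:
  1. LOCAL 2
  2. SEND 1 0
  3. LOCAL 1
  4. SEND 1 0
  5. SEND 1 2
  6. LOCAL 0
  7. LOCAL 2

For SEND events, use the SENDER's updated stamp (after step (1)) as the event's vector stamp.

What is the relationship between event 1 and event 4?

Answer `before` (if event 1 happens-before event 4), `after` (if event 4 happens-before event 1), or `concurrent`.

Initial: VV[0]=[0, 0, 0]
Initial: VV[1]=[0, 0, 0]
Initial: VV[2]=[0, 0, 0]
Event 1: LOCAL 2: VV[2][2]++ -> VV[2]=[0, 0, 1]
Event 2: SEND 1->0: VV[1][1]++ -> VV[1]=[0, 1, 0], msg_vec=[0, 1, 0]; VV[0]=max(VV[0],msg_vec) then VV[0][0]++ -> VV[0]=[1, 1, 0]
Event 3: LOCAL 1: VV[1][1]++ -> VV[1]=[0, 2, 0]
Event 4: SEND 1->0: VV[1][1]++ -> VV[1]=[0, 3, 0], msg_vec=[0, 3, 0]; VV[0]=max(VV[0],msg_vec) then VV[0][0]++ -> VV[0]=[2, 3, 0]
Event 5: SEND 1->2: VV[1][1]++ -> VV[1]=[0, 4, 0], msg_vec=[0, 4, 0]; VV[2]=max(VV[2],msg_vec) then VV[2][2]++ -> VV[2]=[0, 4, 2]
Event 6: LOCAL 0: VV[0][0]++ -> VV[0]=[3, 3, 0]
Event 7: LOCAL 2: VV[2][2]++ -> VV[2]=[0, 4, 3]
Event 1 stamp: [0, 0, 1]
Event 4 stamp: [0, 3, 0]
[0, 0, 1] <= [0, 3, 0]? False
[0, 3, 0] <= [0, 0, 1]? False
Relation: concurrent

Answer: concurrent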